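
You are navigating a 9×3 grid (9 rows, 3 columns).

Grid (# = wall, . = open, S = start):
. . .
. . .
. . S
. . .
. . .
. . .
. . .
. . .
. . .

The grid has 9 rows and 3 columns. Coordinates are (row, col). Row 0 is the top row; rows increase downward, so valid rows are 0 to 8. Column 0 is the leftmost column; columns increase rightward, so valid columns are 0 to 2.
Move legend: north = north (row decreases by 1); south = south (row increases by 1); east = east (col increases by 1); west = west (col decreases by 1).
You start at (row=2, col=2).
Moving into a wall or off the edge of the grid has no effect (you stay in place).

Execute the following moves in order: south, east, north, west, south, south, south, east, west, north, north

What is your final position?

Start: (row=2, col=2)
  south (south): (row=2, col=2) -> (row=3, col=2)
  east (east): blocked, stay at (row=3, col=2)
  north (north): (row=3, col=2) -> (row=2, col=2)
  west (west): (row=2, col=2) -> (row=2, col=1)
  south (south): (row=2, col=1) -> (row=3, col=1)
  south (south): (row=3, col=1) -> (row=4, col=1)
  south (south): (row=4, col=1) -> (row=5, col=1)
  east (east): (row=5, col=1) -> (row=5, col=2)
  west (west): (row=5, col=2) -> (row=5, col=1)
  north (north): (row=5, col=1) -> (row=4, col=1)
  north (north): (row=4, col=1) -> (row=3, col=1)
Final: (row=3, col=1)

Answer: Final position: (row=3, col=1)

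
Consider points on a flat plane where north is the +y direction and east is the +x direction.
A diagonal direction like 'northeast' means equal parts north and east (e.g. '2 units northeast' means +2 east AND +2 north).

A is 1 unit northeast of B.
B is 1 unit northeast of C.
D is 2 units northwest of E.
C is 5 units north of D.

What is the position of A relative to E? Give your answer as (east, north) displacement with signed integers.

Place E at the origin (east=0, north=0).
  D is 2 units northwest of E: delta (east=-2, north=+2); D at (east=-2, north=2).
  C is 5 units north of D: delta (east=+0, north=+5); C at (east=-2, north=7).
  B is 1 unit northeast of C: delta (east=+1, north=+1); B at (east=-1, north=8).
  A is 1 unit northeast of B: delta (east=+1, north=+1); A at (east=0, north=9).
Therefore A relative to E: (east=0, north=9).

Answer: A is at (east=0, north=9) relative to E.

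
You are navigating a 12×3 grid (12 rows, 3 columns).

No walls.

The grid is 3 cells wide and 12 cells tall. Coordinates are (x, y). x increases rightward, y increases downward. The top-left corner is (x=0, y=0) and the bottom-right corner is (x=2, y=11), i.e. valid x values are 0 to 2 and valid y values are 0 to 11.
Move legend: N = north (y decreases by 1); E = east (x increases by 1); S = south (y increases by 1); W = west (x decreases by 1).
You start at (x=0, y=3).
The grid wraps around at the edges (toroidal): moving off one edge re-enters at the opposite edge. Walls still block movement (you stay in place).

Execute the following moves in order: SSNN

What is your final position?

Answer: Final position: (x=0, y=3)

Derivation:
Start: (x=0, y=3)
  S (south): (x=0, y=3) -> (x=0, y=4)
  S (south): (x=0, y=4) -> (x=0, y=5)
  N (north): (x=0, y=5) -> (x=0, y=4)
  N (north): (x=0, y=4) -> (x=0, y=3)
Final: (x=0, y=3)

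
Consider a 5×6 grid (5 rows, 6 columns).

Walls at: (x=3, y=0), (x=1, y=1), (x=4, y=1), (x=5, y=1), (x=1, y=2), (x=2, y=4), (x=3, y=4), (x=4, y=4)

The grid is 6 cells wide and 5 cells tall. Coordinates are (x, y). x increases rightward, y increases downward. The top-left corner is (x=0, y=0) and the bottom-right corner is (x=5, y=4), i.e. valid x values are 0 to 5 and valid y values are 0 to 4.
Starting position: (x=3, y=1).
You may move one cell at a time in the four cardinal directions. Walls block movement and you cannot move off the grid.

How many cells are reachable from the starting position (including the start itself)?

BFS flood-fill from (x=3, y=1):
  Distance 0: (x=3, y=1)
  Distance 1: (x=2, y=1), (x=3, y=2)
  Distance 2: (x=2, y=0), (x=2, y=2), (x=4, y=2), (x=3, y=3)
  Distance 3: (x=1, y=0), (x=5, y=2), (x=2, y=3), (x=4, y=3)
  Distance 4: (x=0, y=0), (x=1, y=3), (x=5, y=3)
  Distance 5: (x=0, y=1), (x=0, y=3), (x=1, y=4), (x=5, y=4)
  Distance 6: (x=0, y=2), (x=0, y=4)
Total reachable: 20 (grid has 22 open cells total)

Answer: Reachable cells: 20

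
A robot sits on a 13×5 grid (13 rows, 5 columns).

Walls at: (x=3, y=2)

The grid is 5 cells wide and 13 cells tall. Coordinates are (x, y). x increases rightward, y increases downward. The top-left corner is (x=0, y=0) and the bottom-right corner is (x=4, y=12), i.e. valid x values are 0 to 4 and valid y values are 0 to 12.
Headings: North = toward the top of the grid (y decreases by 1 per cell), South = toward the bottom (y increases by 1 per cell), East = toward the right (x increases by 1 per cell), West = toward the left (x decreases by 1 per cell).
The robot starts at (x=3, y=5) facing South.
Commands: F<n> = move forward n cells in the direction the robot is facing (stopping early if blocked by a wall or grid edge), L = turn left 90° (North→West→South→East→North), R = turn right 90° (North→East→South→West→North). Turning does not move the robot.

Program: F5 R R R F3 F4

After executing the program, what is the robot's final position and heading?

Start: (x=3, y=5), facing South
  F5: move forward 5, now at (x=3, y=10)
  R: turn right, now facing West
  R: turn right, now facing North
  R: turn right, now facing East
  F3: move forward 1/3 (blocked), now at (x=4, y=10)
  F4: move forward 0/4 (blocked), now at (x=4, y=10)
Final: (x=4, y=10), facing East

Answer: Final position: (x=4, y=10), facing East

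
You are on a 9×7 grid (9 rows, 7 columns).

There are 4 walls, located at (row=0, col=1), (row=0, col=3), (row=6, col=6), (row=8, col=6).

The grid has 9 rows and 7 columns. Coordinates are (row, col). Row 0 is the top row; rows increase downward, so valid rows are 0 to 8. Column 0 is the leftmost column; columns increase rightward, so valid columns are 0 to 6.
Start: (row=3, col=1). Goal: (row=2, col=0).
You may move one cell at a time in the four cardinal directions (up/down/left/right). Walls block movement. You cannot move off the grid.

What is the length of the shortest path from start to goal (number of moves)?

Answer: Shortest path length: 2

Derivation:
BFS from (row=3, col=1) until reaching (row=2, col=0):
  Distance 0: (row=3, col=1)
  Distance 1: (row=2, col=1), (row=3, col=0), (row=3, col=2), (row=4, col=1)
  Distance 2: (row=1, col=1), (row=2, col=0), (row=2, col=2), (row=3, col=3), (row=4, col=0), (row=4, col=2), (row=5, col=1)  <- goal reached here
One shortest path (2 moves): (row=3, col=1) -> (row=3, col=0) -> (row=2, col=0)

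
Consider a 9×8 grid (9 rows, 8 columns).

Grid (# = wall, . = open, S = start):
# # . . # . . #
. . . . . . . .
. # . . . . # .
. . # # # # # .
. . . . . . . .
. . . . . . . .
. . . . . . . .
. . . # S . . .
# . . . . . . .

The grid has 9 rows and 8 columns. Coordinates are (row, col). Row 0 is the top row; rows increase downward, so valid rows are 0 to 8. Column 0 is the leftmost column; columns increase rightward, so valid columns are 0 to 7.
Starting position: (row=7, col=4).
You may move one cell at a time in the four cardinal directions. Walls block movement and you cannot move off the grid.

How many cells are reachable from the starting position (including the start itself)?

Answer: Reachable cells: 59

Derivation:
BFS flood-fill from (row=7, col=4):
  Distance 0: (row=7, col=4)
  Distance 1: (row=6, col=4), (row=7, col=5), (row=8, col=4)
  Distance 2: (row=5, col=4), (row=6, col=3), (row=6, col=5), (row=7, col=6), (row=8, col=3), (row=8, col=5)
  Distance 3: (row=4, col=4), (row=5, col=3), (row=5, col=5), (row=6, col=2), (row=6, col=6), (row=7, col=7), (row=8, col=2), (row=8, col=6)
  Distance 4: (row=4, col=3), (row=4, col=5), (row=5, col=2), (row=5, col=6), (row=6, col=1), (row=6, col=7), (row=7, col=2), (row=8, col=1), (row=8, col=7)
  Distance 5: (row=4, col=2), (row=4, col=6), (row=5, col=1), (row=5, col=7), (row=6, col=0), (row=7, col=1)
  Distance 6: (row=4, col=1), (row=4, col=7), (row=5, col=0), (row=7, col=0)
  Distance 7: (row=3, col=1), (row=3, col=7), (row=4, col=0)
  Distance 8: (row=2, col=7), (row=3, col=0)
  Distance 9: (row=1, col=7), (row=2, col=0)
  Distance 10: (row=1, col=0), (row=1, col=6)
  Distance 11: (row=0, col=6), (row=1, col=1), (row=1, col=5)
  Distance 12: (row=0, col=5), (row=1, col=2), (row=1, col=4), (row=2, col=5)
  Distance 13: (row=0, col=2), (row=1, col=3), (row=2, col=2), (row=2, col=4)
  Distance 14: (row=0, col=3), (row=2, col=3)
Total reachable: 59 (grid has 59 open cells total)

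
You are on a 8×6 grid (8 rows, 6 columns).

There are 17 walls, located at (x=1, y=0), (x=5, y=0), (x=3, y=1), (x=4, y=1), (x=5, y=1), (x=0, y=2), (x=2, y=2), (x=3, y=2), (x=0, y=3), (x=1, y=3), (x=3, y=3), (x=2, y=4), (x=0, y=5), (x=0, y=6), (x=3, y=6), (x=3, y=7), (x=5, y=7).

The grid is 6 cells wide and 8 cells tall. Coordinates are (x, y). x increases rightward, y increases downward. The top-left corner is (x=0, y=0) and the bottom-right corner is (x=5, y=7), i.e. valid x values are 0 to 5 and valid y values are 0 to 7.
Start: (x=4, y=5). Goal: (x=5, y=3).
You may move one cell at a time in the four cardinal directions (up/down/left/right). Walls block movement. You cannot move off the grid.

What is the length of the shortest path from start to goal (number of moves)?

BFS from (x=4, y=5) until reaching (x=5, y=3):
  Distance 0: (x=4, y=5)
  Distance 1: (x=4, y=4), (x=3, y=5), (x=5, y=5), (x=4, y=6)
  Distance 2: (x=4, y=3), (x=3, y=4), (x=5, y=4), (x=2, y=5), (x=5, y=6), (x=4, y=7)
  Distance 3: (x=4, y=2), (x=5, y=3), (x=1, y=5), (x=2, y=6)  <- goal reached here
One shortest path (3 moves): (x=4, y=5) -> (x=5, y=5) -> (x=5, y=4) -> (x=5, y=3)

Answer: Shortest path length: 3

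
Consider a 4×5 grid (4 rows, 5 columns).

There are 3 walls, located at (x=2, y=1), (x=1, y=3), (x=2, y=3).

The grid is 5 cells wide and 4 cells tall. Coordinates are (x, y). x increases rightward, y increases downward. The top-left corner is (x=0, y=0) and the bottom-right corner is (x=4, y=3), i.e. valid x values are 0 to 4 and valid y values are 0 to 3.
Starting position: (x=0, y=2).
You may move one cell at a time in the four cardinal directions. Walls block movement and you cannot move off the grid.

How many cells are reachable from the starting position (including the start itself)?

Answer: Reachable cells: 17

Derivation:
BFS flood-fill from (x=0, y=2):
  Distance 0: (x=0, y=2)
  Distance 1: (x=0, y=1), (x=1, y=2), (x=0, y=3)
  Distance 2: (x=0, y=0), (x=1, y=1), (x=2, y=2)
  Distance 3: (x=1, y=0), (x=3, y=2)
  Distance 4: (x=2, y=0), (x=3, y=1), (x=4, y=2), (x=3, y=3)
  Distance 5: (x=3, y=0), (x=4, y=1), (x=4, y=3)
  Distance 6: (x=4, y=0)
Total reachable: 17 (grid has 17 open cells total)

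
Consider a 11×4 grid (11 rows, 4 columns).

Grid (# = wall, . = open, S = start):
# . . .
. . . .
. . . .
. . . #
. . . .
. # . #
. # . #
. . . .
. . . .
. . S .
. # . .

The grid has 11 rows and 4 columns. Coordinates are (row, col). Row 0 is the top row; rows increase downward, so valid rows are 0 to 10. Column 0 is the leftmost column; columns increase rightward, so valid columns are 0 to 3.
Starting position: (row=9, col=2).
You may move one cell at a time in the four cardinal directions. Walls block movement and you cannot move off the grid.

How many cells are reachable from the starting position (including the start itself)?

Answer: Reachable cells: 37

Derivation:
BFS flood-fill from (row=9, col=2):
  Distance 0: (row=9, col=2)
  Distance 1: (row=8, col=2), (row=9, col=1), (row=9, col=3), (row=10, col=2)
  Distance 2: (row=7, col=2), (row=8, col=1), (row=8, col=3), (row=9, col=0), (row=10, col=3)
  Distance 3: (row=6, col=2), (row=7, col=1), (row=7, col=3), (row=8, col=0), (row=10, col=0)
  Distance 4: (row=5, col=2), (row=7, col=0)
  Distance 5: (row=4, col=2), (row=6, col=0)
  Distance 6: (row=3, col=2), (row=4, col=1), (row=4, col=3), (row=5, col=0)
  Distance 7: (row=2, col=2), (row=3, col=1), (row=4, col=0)
  Distance 8: (row=1, col=2), (row=2, col=1), (row=2, col=3), (row=3, col=0)
  Distance 9: (row=0, col=2), (row=1, col=1), (row=1, col=3), (row=2, col=0)
  Distance 10: (row=0, col=1), (row=0, col=3), (row=1, col=0)
Total reachable: 37 (grid has 37 open cells total)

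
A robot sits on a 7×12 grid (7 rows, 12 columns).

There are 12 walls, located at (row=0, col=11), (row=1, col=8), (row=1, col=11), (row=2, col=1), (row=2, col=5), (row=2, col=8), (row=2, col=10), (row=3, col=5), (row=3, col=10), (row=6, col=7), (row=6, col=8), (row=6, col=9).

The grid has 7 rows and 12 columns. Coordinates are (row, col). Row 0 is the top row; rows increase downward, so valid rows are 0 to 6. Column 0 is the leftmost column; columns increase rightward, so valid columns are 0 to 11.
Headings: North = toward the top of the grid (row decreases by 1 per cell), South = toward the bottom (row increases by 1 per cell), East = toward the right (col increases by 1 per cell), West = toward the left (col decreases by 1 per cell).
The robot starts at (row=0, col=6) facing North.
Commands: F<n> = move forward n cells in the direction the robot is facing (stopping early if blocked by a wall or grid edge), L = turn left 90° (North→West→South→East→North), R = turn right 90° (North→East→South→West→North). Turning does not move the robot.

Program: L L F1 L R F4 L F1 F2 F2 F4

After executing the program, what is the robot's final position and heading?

Answer: Final position: (row=5, col=11), facing East

Derivation:
Start: (row=0, col=6), facing North
  L: turn left, now facing West
  L: turn left, now facing South
  F1: move forward 1, now at (row=1, col=6)
  L: turn left, now facing East
  R: turn right, now facing South
  F4: move forward 4, now at (row=5, col=6)
  L: turn left, now facing East
  F1: move forward 1, now at (row=5, col=7)
  F2: move forward 2, now at (row=5, col=9)
  F2: move forward 2, now at (row=5, col=11)
  F4: move forward 0/4 (blocked), now at (row=5, col=11)
Final: (row=5, col=11), facing East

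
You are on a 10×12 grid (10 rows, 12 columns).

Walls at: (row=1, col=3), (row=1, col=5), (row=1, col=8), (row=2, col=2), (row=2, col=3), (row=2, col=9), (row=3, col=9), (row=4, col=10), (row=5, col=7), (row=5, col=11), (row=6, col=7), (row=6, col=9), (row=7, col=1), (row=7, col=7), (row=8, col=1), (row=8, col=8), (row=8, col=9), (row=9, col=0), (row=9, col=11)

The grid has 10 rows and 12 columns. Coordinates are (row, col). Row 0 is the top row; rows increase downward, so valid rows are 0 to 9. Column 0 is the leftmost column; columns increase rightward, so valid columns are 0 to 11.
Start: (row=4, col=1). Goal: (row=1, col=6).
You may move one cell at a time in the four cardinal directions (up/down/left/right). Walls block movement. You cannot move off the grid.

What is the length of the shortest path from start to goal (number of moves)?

BFS from (row=4, col=1) until reaching (row=1, col=6):
  Distance 0: (row=4, col=1)
  Distance 1: (row=3, col=1), (row=4, col=0), (row=4, col=2), (row=5, col=1)
  Distance 2: (row=2, col=1), (row=3, col=0), (row=3, col=2), (row=4, col=3), (row=5, col=0), (row=5, col=2), (row=6, col=1)
  Distance 3: (row=1, col=1), (row=2, col=0), (row=3, col=3), (row=4, col=4), (row=5, col=3), (row=6, col=0), (row=6, col=2)
  Distance 4: (row=0, col=1), (row=1, col=0), (row=1, col=2), (row=3, col=4), (row=4, col=5), (row=5, col=4), (row=6, col=3), (row=7, col=0), (row=7, col=2)
  Distance 5: (row=0, col=0), (row=0, col=2), (row=2, col=4), (row=3, col=5), (row=4, col=6), (row=5, col=5), (row=6, col=4), (row=7, col=3), (row=8, col=0), (row=8, col=2)
  Distance 6: (row=0, col=3), (row=1, col=4), (row=2, col=5), (row=3, col=6), (row=4, col=7), (row=5, col=6), (row=6, col=5), (row=7, col=4), (row=8, col=3), (row=9, col=2)
  Distance 7: (row=0, col=4), (row=2, col=6), (row=3, col=7), (row=4, col=8), (row=6, col=6), (row=7, col=5), (row=8, col=4), (row=9, col=1), (row=9, col=3)
  Distance 8: (row=0, col=5), (row=1, col=6), (row=2, col=7), (row=3, col=8), (row=4, col=9), (row=5, col=8), (row=7, col=6), (row=8, col=5), (row=9, col=4)  <- goal reached here
One shortest path (8 moves): (row=4, col=1) -> (row=4, col=2) -> (row=4, col=3) -> (row=4, col=4) -> (row=4, col=5) -> (row=4, col=6) -> (row=3, col=6) -> (row=2, col=6) -> (row=1, col=6)

Answer: Shortest path length: 8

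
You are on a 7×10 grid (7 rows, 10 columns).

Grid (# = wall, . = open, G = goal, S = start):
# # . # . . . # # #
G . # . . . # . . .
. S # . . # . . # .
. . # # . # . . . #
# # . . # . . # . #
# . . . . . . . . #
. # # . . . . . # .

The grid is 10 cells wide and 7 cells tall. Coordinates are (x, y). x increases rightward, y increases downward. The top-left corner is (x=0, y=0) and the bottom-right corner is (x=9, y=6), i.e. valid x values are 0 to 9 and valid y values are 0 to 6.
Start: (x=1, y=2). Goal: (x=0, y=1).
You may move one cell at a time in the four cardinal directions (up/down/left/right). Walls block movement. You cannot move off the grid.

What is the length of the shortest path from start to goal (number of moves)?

Answer: Shortest path length: 2

Derivation:
BFS from (x=1, y=2) until reaching (x=0, y=1):
  Distance 0: (x=1, y=2)
  Distance 1: (x=1, y=1), (x=0, y=2), (x=1, y=3)
  Distance 2: (x=0, y=1), (x=0, y=3)  <- goal reached here
One shortest path (2 moves): (x=1, y=2) -> (x=0, y=2) -> (x=0, y=1)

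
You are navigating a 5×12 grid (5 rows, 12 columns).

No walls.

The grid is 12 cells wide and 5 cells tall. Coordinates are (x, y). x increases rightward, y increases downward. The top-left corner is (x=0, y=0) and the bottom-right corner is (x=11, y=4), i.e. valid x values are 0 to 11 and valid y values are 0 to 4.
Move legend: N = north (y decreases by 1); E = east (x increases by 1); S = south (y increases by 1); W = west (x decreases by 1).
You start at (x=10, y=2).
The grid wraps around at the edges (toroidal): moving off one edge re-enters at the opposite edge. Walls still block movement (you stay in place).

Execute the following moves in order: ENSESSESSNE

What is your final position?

Start: (x=10, y=2)
  E (east): (x=10, y=2) -> (x=11, y=2)
  N (north): (x=11, y=2) -> (x=11, y=1)
  S (south): (x=11, y=1) -> (x=11, y=2)
  E (east): (x=11, y=2) -> (x=0, y=2)
  S (south): (x=0, y=2) -> (x=0, y=3)
  S (south): (x=0, y=3) -> (x=0, y=4)
  E (east): (x=0, y=4) -> (x=1, y=4)
  S (south): (x=1, y=4) -> (x=1, y=0)
  S (south): (x=1, y=0) -> (x=1, y=1)
  N (north): (x=1, y=1) -> (x=1, y=0)
  E (east): (x=1, y=0) -> (x=2, y=0)
Final: (x=2, y=0)

Answer: Final position: (x=2, y=0)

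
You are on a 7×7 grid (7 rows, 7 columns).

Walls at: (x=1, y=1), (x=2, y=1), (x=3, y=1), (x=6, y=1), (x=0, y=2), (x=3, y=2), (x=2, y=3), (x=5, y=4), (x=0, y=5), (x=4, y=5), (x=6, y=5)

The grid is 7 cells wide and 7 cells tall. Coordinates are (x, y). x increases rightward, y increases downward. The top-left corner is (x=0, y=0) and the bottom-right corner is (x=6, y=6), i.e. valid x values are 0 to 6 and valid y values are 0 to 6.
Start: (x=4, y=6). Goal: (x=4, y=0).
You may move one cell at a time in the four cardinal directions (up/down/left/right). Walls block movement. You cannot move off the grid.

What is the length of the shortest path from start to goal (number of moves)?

Answer: Shortest path length: 8

Derivation:
BFS from (x=4, y=6) until reaching (x=4, y=0):
  Distance 0: (x=4, y=6)
  Distance 1: (x=3, y=6), (x=5, y=6)
  Distance 2: (x=3, y=5), (x=5, y=5), (x=2, y=6), (x=6, y=6)
  Distance 3: (x=3, y=4), (x=2, y=5), (x=1, y=6)
  Distance 4: (x=3, y=3), (x=2, y=4), (x=4, y=4), (x=1, y=5), (x=0, y=6)
  Distance 5: (x=4, y=3), (x=1, y=4)
  Distance 6: (x=4, y=2), (x=1, y=3), (x=5, y=3), (x=0, y=4)
  Distance 7: (x=4, y=1), (x=1, y=2), (x=5, y=2), (x=0, y=3), (x=6, y=3)
  Distance 8: (x=4, y=0), (x=5, y=1), (x=2, y=2), (x=6, y=2), (x=6, y=4)  <- goal reached here
One shortest path (8 moves): (x=4, y=6) -> (x=3, y=6) -> (x=3, y=5) -> (x=3, y=4) -> (x=4, y=4) -> (x=4, y=3) -> (x=4, y=2) -> (x=4, y=1) -> (x=4, y=0)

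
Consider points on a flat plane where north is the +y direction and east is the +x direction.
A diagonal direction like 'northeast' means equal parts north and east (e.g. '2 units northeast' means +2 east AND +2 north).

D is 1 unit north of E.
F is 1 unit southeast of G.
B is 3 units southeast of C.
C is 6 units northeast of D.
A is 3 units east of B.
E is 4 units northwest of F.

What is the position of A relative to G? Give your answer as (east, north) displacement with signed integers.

Answer: A is at (east=9, north=7) relative to G.

Derivation:
Place G at the origin (east=0, north=0).
  F is 1 unit southeast of G: delta (east=+1, north=-1); F at (east=1, north=-1).
  E is 4 units northwest of F: delta (east=-4, north=+4); E at (east=-3, north=3).
  D is 1 unit north of E: delta (east=+0, north=+1); D at (east=-3, north=4).
  C is 6 units northeast of D: delta (east=+6, north=+6); C at (east=3, north=10).
  B is 3 units southeast of C: delta (east=+3, north=-3); B at (east=6, north=7).
  A is 3 units east of B: delta (east=+3, north=+0); A at (east=9, north=7).
Therefore A relative to G: (east=9, north=7).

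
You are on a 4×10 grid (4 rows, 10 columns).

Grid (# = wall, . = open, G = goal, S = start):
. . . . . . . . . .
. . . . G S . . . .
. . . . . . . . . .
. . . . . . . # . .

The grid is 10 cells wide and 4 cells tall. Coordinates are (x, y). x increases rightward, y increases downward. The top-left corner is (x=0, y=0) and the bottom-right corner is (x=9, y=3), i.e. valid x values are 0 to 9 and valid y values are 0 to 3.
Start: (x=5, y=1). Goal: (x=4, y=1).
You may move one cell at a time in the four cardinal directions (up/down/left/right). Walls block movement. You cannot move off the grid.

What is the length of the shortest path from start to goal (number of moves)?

BFS from (x=5, y=1) until reaching (x=4, y=1):
  Distance 0: (x=5, y=1)
  Distance 1: (x=5, y=0), (x=4, y=1), (x=6, y=1), (x=5, y=2)  <- goal reached here
One shortest path (1 moves): (x=5, y=1) -> (x=4, y=1)

Answer: Shortest path length: 1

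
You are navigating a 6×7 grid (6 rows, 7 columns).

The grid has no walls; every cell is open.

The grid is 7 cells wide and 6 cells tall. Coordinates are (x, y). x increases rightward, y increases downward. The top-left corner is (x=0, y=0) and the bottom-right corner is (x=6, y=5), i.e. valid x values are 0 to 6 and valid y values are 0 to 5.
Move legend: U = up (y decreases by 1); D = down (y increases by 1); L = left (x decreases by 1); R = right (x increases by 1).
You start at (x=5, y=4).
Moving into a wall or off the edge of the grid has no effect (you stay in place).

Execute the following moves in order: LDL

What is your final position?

Start: (x=5, y=4)
  L (left): (x=5, y=4) -> (x=4, y=4)
  D (down): (x=4, y=4) -> (x=4, y=5)
  L (left): (x=4, y=5) -> (x=3, y=5)
Final: (x=3, y=5)

Answer: Final position: (x=3, y=5)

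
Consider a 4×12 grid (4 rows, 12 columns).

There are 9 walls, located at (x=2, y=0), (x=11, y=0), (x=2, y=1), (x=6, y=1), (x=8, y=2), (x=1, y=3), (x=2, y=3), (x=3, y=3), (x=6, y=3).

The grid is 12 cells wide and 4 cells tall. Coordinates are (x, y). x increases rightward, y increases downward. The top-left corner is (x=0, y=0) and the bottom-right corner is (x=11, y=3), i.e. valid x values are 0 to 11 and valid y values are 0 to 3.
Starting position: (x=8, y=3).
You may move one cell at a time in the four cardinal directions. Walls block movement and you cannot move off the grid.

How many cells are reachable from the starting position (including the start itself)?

BFS flood-fill from (x=8, y=3):
  Distance 0: (x=8, y=3)
  Distance 1: (x=7, y=3), (x=9, y=3)
  Distance 2: (x=7, y=2), (x=9, y=2), (x=10, y=3)
  Distance 3: (x=7, y=1), (x=9, y=1), (x=6, y=2), (x=10, y=2), (x=11, y=3)
  Distance 4: (x=7, y=0), (x=9, y=0), (x=8, y=1), (x=10, y=1), (x=5, y=2), (x=11, y=2)
  Distance 5: (x=6, y=0), (x=8, y=0), (x=10, y=0), (x=5, y=1), (x=11, y=1), (x=4, y=2), (x=5, y=3)
  Distance 6: (x=5, y=0), (x=4, y=1), (x=3, y=2), (x=4, y=3)
  Distance 7: (x=4, y=0), (x=3, y=1), (x=2, y=2)
  Distance 8: (x=3, y=0), (x=1, y=2)
  Distance 9: (x=1, y=1), (x=0, y=2)
  Distance 10: (x=1, y=0), (x=0, y=1), (x=0, y=3)
  Distance 11: (x=0, y=0)
Total reachable: 39 (grid has 39 open cells total)

Answer: Reachable cells: 39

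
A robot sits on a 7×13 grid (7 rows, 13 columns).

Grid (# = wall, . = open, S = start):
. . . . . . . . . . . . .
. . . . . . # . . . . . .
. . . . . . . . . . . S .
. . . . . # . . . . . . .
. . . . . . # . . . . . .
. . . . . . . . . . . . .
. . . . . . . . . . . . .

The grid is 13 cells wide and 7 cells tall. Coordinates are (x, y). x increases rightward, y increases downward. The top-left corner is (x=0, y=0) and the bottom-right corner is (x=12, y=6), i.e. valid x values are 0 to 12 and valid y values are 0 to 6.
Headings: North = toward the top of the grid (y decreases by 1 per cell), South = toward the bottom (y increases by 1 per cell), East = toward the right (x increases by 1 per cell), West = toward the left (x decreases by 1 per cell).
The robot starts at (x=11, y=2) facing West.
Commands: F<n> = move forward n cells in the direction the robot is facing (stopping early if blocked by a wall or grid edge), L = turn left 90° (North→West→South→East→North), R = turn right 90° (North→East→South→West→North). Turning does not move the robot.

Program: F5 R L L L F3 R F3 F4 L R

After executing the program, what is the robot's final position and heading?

Answer: Final position: (x=9, y=6), facing South

Derivation:
Start: (x=11, y=2), facing West
  F5: move forward 5, now at (x=6, y=2)
  R: turn right, now facing North
  L: turn left, now facing West
  L: turn left, now facing South
  L: turn left, now facing East
  F3: move forward 3, now at (x=9, y=2)
  R: turn right, now facing South
  F3: move forward 3, now at (x=9, y=5)
  F4: move forward 1/4 (blocked), now at (x=9, y=6)
  L: turn left, now facing East
  R: turn right, now facing South
Final: (x=9, y=6), facing South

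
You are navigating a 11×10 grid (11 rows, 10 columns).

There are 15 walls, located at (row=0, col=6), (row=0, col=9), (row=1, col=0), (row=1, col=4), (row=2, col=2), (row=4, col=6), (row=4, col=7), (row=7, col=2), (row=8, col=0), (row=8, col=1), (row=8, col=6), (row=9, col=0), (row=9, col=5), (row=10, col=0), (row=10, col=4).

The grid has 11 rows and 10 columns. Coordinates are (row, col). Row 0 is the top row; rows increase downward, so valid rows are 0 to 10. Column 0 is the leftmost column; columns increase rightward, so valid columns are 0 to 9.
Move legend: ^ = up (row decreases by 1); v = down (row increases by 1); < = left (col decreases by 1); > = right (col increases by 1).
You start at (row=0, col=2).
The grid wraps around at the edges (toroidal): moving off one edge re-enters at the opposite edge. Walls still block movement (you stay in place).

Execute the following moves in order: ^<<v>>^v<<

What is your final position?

Start: (row=0, col=2)
  ^ (up): (row=0, col=2) -> (row=10, col=2)
  < (left): (row=10, col=2) -> (row=10, col=1)
  < (left): blocked, stay at (row=10, col=1)
  v (down): (row=10, col=1) -> (row=0, col=1)
  > (right): (row=0, col=1) -> (row=0, col=2)
  > (right): (row=0, col=2) -> (row=0, col=3)
  ^ (up): (row=0, col=3) -> (row=10, col=3)
  v (down): (row=10, col=3) -> (row=0, col=3)
  < (left): (row=0, col=3) -> (row=0, col=2)
  < (left): (row=0, col=2) -> (row=0, col=1)
Final: (row=0, col=1)

Answer: Final position: (row=0, col=1)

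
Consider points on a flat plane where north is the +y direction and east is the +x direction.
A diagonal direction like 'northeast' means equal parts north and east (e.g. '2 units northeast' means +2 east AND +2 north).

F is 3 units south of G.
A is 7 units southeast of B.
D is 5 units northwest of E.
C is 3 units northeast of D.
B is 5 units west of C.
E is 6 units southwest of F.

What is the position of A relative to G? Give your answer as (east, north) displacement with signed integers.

Place G at the origin (east=0, north=0).
  F is 3 units south of G: delta (east=+0, north=-3); F at (east=0, north=-3).
  E is 6 units southwest of F: delta (east=-6, north=-6); E at (east=-6, north=-9).
  D is 5 units northwest of E: delta (east=-5, north=+5); D at (east=-11, north=-4).
  C is 3 units northeast of D: delta (east=+3, north=+3); C at (east=-8, north=-1).
  B is 5 units west of C: delta (east=-5, north=+0); B at (east=-13, north=-1).
  A is 7 units southeast of B: delta (east=+7, north=-7); A at (east=-6, north=-8).
Therefore A relative to G: (east=-6, north=-8).

Answer: A is at (east=-6, north=-8) relative to G.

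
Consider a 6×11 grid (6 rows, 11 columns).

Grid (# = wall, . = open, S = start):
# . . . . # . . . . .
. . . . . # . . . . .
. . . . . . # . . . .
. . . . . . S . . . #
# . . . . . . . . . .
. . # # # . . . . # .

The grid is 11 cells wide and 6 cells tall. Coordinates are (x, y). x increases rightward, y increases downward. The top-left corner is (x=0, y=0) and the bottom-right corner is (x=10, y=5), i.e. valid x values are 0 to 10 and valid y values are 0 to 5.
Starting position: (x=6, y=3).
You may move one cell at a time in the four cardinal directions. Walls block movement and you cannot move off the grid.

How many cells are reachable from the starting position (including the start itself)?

Answer: Reachable cells: 56

Derivation:
BFS flood-fill from (x=6, y=3):
  Distance 0: (x=6, y=3)
  Distance 1: (x=5, y=3), (x=7, y=3), (x=6, y=4)
  Distance 2: (x=5, y=2), (x=7, y=2), (x=4, y=3), (x=8, y=3), (x=5, y=4), (x=7, y=4), (x=6, y=5)
  Distance 3: (x=7, y=1), (x=4, y=2), (x=8, y=2), (x=3, y=3), (x=9, y=3), (x=4, y=4), (x=8, y=4), (x=5, y=5), (x=7, y=5)
  Distance 4: (x=7, y=0), (x=4, y=1), (x=6, y=1), (x=8, y=1), (x=3, y=2), (x=9, y=2), (x=2, y=3), (x=3, y=4), (x=9, y=4), (x=8, y=5)
  Distance 5: (x=4, y=0), (x=6, y=0), (x=8, y=0), (x=3, y=1), (x=9, y=1), (x=2, y=2), (x=10, y=2), (x=1, y=3), (x=2, y=4), (x=10, y=4)
  Distance 6: (x=3, y=0), (x=9, y=0), (x=2, y=1), (x=10, y=1), (x=1, y=2), (x=0, y=3), (x=1, y=4), (x=10, y=5)
  Distance 7: (x=2, y=0), (x=10, y=0), (x=1, y=1), (x=0, y=2), (x=1, y=5)
  Distance 8: (x=1, y=0), (x=0, y=1), (x=0, y=5)
Total reachable: 56 (grid has 56 open cells total)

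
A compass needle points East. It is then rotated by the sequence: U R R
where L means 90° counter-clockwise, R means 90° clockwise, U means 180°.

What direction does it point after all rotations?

Start: East
  U (U-turn (180°)) -> West
  R (right (90° clockwise)) -> North
  R (right (90° clockwise)) -> East
Final: East

Answer: Final heading: East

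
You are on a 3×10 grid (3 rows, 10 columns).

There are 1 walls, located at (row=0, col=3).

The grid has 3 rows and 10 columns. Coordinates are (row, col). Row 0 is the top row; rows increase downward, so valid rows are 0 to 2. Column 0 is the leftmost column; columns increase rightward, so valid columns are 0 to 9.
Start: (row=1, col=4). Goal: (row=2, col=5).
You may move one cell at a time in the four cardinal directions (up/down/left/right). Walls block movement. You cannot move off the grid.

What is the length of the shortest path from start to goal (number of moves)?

Answer: Shortest path length: 2

Derivation:
BFS from (row=1, col=4) until reaching (row=2, col=5):
  Distance 0: (row=1, col=4)
  Distance 1: (row=0, col=4), (row=1, col=3), (row=1, col=5), (row=2, col=4)
  Distance 2: (row=0, col=5), (row=1, col=2), (row=1, col=6), (row=2, col=3), (row=2, col=5)  <- goal reached here
One shortest path (2 moves): (row=1, col=4) -> (row=1, col=5) -> (row=2, col=5)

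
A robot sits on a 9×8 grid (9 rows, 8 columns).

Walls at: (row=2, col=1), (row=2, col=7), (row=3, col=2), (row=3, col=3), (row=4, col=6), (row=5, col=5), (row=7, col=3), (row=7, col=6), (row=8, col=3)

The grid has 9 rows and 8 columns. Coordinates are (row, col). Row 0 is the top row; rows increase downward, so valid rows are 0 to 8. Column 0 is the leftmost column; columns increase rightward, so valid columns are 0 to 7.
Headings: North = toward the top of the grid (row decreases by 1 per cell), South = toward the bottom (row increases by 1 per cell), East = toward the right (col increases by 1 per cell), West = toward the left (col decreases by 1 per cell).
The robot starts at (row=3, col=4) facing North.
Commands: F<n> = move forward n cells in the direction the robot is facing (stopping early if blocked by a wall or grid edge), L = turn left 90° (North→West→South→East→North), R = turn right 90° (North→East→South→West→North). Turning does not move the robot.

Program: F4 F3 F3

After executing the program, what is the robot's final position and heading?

Start: (row=3, col=4), facing North
  F4: move forward 3/4 (blocked), now at (row=0, col=4)
  F3: move forward 0/3 (blocked), now at (row=0, col=4)
  F3: move forward 0/3 (blocked), now at (row=0, col=4)
Final: (row=0, col=4), facing North

Answer: Final position: (row=0, col=4), facing North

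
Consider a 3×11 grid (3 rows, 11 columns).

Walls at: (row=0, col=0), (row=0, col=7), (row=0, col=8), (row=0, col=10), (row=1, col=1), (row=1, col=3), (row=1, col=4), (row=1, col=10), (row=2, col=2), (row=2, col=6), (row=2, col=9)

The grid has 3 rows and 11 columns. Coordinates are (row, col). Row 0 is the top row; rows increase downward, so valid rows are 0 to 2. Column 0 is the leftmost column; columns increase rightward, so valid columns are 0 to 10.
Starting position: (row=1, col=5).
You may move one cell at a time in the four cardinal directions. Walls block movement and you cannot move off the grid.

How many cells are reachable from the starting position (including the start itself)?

Answer: Reachable cells: 18

Derivation:
BFS flood-fill from (row=1, col=5):
  Distance 0: (row=1, col=5)
  Distance 1: (row=0, col=5), (row=1, col=6), (row=2, col=5)
  Distance 2: (row=0, col=4), (row=0, col=6), (row=1, col=7), (row=2, col=4)
  Distance 3: (row=0, col=3), (row=1, col=8), (row=2, col=3), (row=2, col=7)
  Distance 4: (row=0, col=2), (row=1, col=9), (row=2, col=8)
  Distance 5: (row=0, col=1), (row=0, col=9), (row=1, col=2)
Total reachable: 18 (grid has 22 open cells total)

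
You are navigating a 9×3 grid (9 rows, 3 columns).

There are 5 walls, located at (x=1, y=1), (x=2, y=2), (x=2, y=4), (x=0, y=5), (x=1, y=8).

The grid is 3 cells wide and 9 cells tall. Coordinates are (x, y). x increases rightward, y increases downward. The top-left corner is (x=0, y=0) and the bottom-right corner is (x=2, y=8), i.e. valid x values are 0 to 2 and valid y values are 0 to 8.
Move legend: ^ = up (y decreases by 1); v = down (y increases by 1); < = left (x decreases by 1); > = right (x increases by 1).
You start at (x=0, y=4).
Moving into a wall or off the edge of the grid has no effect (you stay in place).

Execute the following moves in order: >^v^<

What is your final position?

Answer: Final position: (x=0, y=3)

Derivation:
Start: (x=0, y=4)
  > (right): (x=0, y=4) -> (x=1, y=4)
  ^ (up): (x=1, y=4) -> (x=1, y=3)
  v (down): (x=1, y=3) -> (x=1, y=4)
  ^ (up): (x=1, y=4) -> (x=1, y=3)
  < (left): (x=1, y=3) -> (x=0, y=3)
Final: (x=0, y=3)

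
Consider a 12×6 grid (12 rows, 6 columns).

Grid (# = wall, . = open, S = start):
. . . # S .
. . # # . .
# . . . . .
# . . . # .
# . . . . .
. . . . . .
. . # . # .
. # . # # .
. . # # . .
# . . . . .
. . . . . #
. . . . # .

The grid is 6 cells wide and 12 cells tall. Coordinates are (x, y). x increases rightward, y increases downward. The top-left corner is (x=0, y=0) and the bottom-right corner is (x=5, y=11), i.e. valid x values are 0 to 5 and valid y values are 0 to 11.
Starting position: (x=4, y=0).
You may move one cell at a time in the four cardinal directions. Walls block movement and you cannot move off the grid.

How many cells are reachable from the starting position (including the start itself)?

Answer: Reachable cells: 53

Derivation:
BFS flood-fill from (x=4, y=0):
  Distance 0: (x=4, y=0)
  Distance 1: (x=5, y=0), (x=4, y=1)
  Distance 2: (x=5, y=1), (x=4, y=2)
  Distance 3: (x=3, y=2), (x=5, y=2)
  Distance 4: (x=2, y=2), (x=3, y=3), (x=5, y=3)
  Distance 5: (x=1, y=2), (x=2, y=3), (x=3, y=4), (x=5, y=4)
  Distance 6: (x=1, y=1), (x=1, y=3), (x=2, y=4), (x=4, y=4), (x=3, y=5), (x=5, y=5)
  Distance 7: (x=1, y=0), (x=0, y=1), (x=1, y=4), (x=2, y=5), (x=4, y=5), (x=3, y=6), (x=5, y=6)
  Distance 8: (x=0, y=0), (x=2, y=0), (x=1, y=5), (x=5, y=7)
  Distance 9: (x=0, y=5), (x=1, y=6), (x=5, y=8)
  Distance 10: (x=0, y=6), (x=4, y=8), (x=5, y=9)
  Distance 11: (x=0, y=7), (x=4, y=9)
  Distance 12: (x=0, y=8), (x=3, y=9), (x=4, y=10)
  Distance 13: (x=1, y=8), (x=2, y=9), (x=3, y=10)
  Distance 14: (x=1, y=9), (x=2, y=10), (x=3, y=11)
  Distance 15: (x=1, y=10), (x=2, y=11)
  Distance 16: (x=0, y=10), (x=1, y=11)
  Distance 17: (x=0, y=11)
Total reachable: 53 (grid has 55 open cells total)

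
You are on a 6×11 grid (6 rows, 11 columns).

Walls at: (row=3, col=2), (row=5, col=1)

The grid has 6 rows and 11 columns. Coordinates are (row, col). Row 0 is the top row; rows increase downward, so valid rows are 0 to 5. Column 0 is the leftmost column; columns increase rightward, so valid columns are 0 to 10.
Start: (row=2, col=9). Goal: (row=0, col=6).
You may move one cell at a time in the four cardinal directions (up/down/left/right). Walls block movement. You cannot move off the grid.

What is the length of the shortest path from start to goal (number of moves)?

Answer: Shortest path length: 5

Derivation:
BFS from (row=2, col=9) until reaching (row=0, col=6):
  Distance 0: (row=2, col=9)
  Distance 1: (row=1, col=9), (row=2, col=8), (row=2, col=10), (row=3, col=9)
  Distance 2: (row=0, col=9), (row=1, col=8), (row=1, col=10), (row=2, col=7), (row=3, col=8), (row=3, col=10), (row=4, col=9)
  Distance 3: (row=0, col=8), (row=0, col=10), (row=1, col=7), (row=2, col=6), (row=3, col=7), (row=4, col=8), (row=4, col=10), (row=5, col=9)
  Distance 4: (row=0, col=7), (row=1, col=6), (row=2, col=5), (row=3, col=6), (row=4, col=7), (row=5, col=8), (row=5, col=10)
  Distance 5: (row=0, col=6), (row=1, col=5), (row=2, col=4), (row=3, col=5), (row=4, col=6), (row=5, col=7)  <- goal reached here
One shortest path (5 moves): (row=2, col=9) -> (row=2, col=8) -> (row=2, col=7) -> (row=2, col=6) -> (row=1, col=6) -> (row=0, col=6)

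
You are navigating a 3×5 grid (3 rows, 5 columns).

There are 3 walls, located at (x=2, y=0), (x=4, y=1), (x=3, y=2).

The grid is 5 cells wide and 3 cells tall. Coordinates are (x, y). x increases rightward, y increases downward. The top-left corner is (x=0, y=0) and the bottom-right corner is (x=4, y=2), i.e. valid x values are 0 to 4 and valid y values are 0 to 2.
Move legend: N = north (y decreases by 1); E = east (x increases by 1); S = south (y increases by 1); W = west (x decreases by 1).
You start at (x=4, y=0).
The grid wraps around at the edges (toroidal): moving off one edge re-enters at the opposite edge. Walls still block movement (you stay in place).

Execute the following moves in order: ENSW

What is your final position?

Answer: Final position: (x=4, y=0)

Derivation:
Start: (x=4, y=0)
  E (east): (x=4, y=0) -> (x=0, y=0)
  N (north): (x=0, y=0) -> (x=0, y=2)
  S (south): (x=0, y=2) -> (x=0, y=0)
  W (west): (x=0, y=0) -> (x=4, y=0)
Final: (x=4, y=0)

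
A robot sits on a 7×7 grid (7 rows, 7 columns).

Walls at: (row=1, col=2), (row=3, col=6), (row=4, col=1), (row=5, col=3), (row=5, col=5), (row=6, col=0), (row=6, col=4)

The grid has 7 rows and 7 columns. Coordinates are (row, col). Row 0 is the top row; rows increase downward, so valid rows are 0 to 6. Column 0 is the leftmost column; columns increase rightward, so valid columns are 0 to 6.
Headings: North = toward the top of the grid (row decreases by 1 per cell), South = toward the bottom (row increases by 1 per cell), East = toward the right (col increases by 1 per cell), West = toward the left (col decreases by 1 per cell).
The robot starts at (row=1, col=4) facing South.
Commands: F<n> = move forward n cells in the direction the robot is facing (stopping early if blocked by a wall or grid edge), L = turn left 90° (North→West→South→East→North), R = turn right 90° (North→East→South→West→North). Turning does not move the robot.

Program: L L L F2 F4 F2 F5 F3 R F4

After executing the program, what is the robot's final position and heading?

Start: (row=1, col=4), facing South
  L: turn left, now facing East
  L: turn left, now facing North
  L: turn left, now facing West
  F2: move forward 1/2 (blocked), now at (row=1, col=3)
  F4: move forward 0/4 (blocked), now at (row=1, col=3)
  F2: move forward 0/2 (blocked), now at (row=1, col=3)
  F5: move forward 0/5 (blocked), now at (row=1, col=3)
  F3: move forward 0/3 (blocked), now at (row=1, col=3)
  R: turn right, now facing North
  F4: move forward 1/4 (blocked), now at (row=0, col=3)
Final: (row=0, col=3), facing North

Answer: Final position: (row=0, col=3), facing North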